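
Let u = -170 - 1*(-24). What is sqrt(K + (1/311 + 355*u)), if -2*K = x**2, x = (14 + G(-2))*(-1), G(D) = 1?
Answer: I*sqrt(20095720926)/622 ≈ 227.91*I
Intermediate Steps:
u = -146 (u = -170 + 24 = -146)
x = -15 (x = (14 + 1)*(-1) = 15*(-1) = -15)
K = -225/2 (K = -1/2*(-15)**2 = -1/2*225 = -225/2 ≈ -112.50)
sqrt(K + (1/311 + 355*u)) = sqrt(-225/2 + (1/311 + 355*(-146))) = sqrt(-225/2 + (1/311 - 51830)) = sqrt(-225/2 - 16119129/311) = sqrt(-32308233/622) = I*sqrt(20095720926)/622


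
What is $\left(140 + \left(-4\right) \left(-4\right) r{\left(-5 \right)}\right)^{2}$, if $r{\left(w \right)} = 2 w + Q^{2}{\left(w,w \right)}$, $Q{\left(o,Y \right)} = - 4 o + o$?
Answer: $12816400$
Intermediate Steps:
$Q{\left(o,Y \right)} = - 3 o$
$r{\left(w \right)} = 2 w + 9 w^{2}$ ($r{\left(w \right)} = 2 w + \left(- 3 w\right)^{2} = 2 w + 9 w^{2}$)
$\left(140 + \left(-4\right) \left(-4\right) r{\left(-5 \right)}\right)^{2} = \left(140 + \left(-4\right) \left(-4\right) \left(- 5 \left(2 + 9 \left(-5\right)\right)\right)\right)^{2} = \left(140 + 16 \left(- 5 \left(2 - 45\right)\right)\right)^{2} = \left(140 + 16 \left(\left(-5\right) \left(-43\right)\right)\right)^{2} = \left(140 + 16 \cdot 215\right)^{2} = \left(140 + 3440\right)^{2} = 3580^{2} = 12816400$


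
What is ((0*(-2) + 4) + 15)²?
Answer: 361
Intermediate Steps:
((0*(-2) + 4) + 15)² = ((0 + 4) + 15)² = (4 + 15)² = 19² = 361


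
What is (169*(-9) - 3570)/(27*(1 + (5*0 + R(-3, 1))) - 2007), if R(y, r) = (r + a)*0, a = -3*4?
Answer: 1697/660 ≈ 2.5712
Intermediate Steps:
a = -12
R(y, r) = 0 (R(y, r) = (r - 12)*0 = (-12 + r)*0 = 0)
(169*(-9) - 3570)/(27*(1 + (5*0 + R(-3, 1))) - 2007) = (169*(-9) - 3570)/(27*(1 + (5*0 + 0)) - 2007) = (-1521 - 3570)/(27*(1 + (0 + 0)) - 2007) = -5091/(27*(1 + 0) - 2007) = -5091/(27*1 - 2007) = -5091/(27 - 2007) = -5091/(-1980) = -5091*(-1/1980) = 1697/660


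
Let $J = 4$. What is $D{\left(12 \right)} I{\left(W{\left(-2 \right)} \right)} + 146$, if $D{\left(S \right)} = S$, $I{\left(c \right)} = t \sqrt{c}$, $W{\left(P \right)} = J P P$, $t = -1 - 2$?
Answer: $2$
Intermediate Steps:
$t = -3$
$W{\left(P \right)} = 4 P^{2}$ ($W{\left(P \right)} = 4 P P = 4 P^{2}$)
$I{\left(c \right)} = - 3 \sqrt{c}$
$D{\left(12 \right)} I{\left(W{\left(-2 \right)} \right)} + 146 = 12 \left(- 3 \sqrt{4 \left(-2\right)^{2}}\right) + 146 = 12 \left(- 3 \sqrt{4 \cdot 4}\right) + 146 = 12 \left(- 3 \sqrt{16}\right) + 146 = 12 \left(\left(-3\right) 4\right) + 146 = 12 \left(-12\right) + 146 = -144 + 146 = 2$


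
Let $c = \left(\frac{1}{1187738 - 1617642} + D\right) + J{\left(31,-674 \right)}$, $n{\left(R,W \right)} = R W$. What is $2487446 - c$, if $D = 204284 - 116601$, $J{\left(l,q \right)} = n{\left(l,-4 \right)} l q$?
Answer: $- \frac{82151645071}{429904} \approx -1.9109 \cdot 10^{5}$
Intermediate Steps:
$J{\left(l,q \right)} = - 4 q l^{2}$ ($J{\left(l,q \right)} = l \left(-4\right) l q = - 4 l l q = - 4 l^{2} q = - 4 q l^{2}$)
$D = 87683$
$c = \frac{1151514630255}{429904}$ ($c = \left(\frac{1}{1187738 - 1617642} + 87683\right) - - 2696 \cdot 31^{2} = \left(\frac{1}{-429904} + 87683\right) - \left(-2696\right) 961 = \left(- \frac{1}{429904} + 87683\right) + 2590856 = \frac{37695272431}{429904} + 2590856 = \frac{1151514630255}{429904} \approx 2.6785 \cdot 10^{6}$)
$2487446 - c = 2487446 - \frac{1151514630255}{429904} = - \frac{82151645071}{429904}$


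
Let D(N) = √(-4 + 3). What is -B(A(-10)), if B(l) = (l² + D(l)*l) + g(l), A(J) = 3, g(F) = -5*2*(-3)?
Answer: -39 - 3*I ≈ -39.0 - 3.0*I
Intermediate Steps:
g(F) = 30 (g(F) = -10*(-3) = 30)
D(N) = I (D(N) = √(-1) = I)
B(l) = 30 + l² + I*l (B(l) = (l² + I*l) + 30 = 30 + l² + I*l)
-B(A(-10)) = -(30 + 3² + I*3) = -(30 + 9 + 3*I) = -(39 + 3*I) = -39 - 3*I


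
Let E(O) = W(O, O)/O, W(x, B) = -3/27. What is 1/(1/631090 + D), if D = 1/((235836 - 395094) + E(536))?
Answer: -484841577636370/2276117567 ≈ -2.1301e+5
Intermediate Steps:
W(x, B) = -⅑ (W(x, B) = -3*1/27 = -⅑)
E(O) = -1/(9*O)
D = -4824/768260593 (D = 1/((235836 - 395094) - ⅑/536) = 1/(-159258 - ⅑*1/536) = 1/(-159258 - 1/4824) = 1/(-768260593/4824) = -4824/768260593 ≈ -6.2791e-6)
1/(1/631090 + D) = 1/(1/631090 - 4824/768260593) = 1/(-2276117567/484841577636370) = -484841577636370/2276117567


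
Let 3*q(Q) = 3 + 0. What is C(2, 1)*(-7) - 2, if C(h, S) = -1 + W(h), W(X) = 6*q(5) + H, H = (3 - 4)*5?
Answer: -2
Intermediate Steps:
q(Q) = 1 (q(Q) = (3 + 0)/3 = (⅓)*3 = 1)
H = -5 (H = -1*5 = -5)
W(X) = 1 (W(X) = 6*1 - 5 = 6 - 5 = 1)
C(h, S) = 0 (C(h, S) = -1 + 1 = 0)
C(2, 1)*(-7) - 2 = 0*(-7) - 2 = 0 - 2 = -2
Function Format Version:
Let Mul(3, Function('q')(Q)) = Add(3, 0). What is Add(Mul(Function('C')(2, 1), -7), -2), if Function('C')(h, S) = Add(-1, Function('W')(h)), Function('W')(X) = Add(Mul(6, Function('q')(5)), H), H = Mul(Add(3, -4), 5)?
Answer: -2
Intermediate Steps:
Function('q')(Q) = 1 (Function('q')(Q) = Mul(Rational(1, 3), Add(3, 0)) = Mul(Rational(1, 3), 3) = 1)
H = -5 (H = Mul(-1, 5) = -5)
Function('W')(X) = 1 (Function('W')(X) = Add(Mul(6, 1), -5) = Add(6, -5) = 1)
Function('C')(h, S) = 0 (Function('C')(h, S) = Add(-1, 1) = 0)
Add(Mul(Function('C')(2, 1), -7), -2) = Add(Mul(0, -7), -2) = Add(0, -2) = -2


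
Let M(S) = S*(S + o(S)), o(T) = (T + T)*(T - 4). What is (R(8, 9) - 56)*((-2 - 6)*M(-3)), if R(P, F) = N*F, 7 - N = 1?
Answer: -1872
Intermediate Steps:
o(T) = 2*T*(-4 + T) (o(T) = (2*T)*(-4 + T) = 2*T*(-4 + T))
N = 6 (N = 7 - 1*1 = 7 - 1 = 6)
R(P, F) = 6*F
M(S) = S*(S + 2*S*(-4 + S))
(R(8, 9) - 56)*((-2 - 6)*M(-3)) = (6*9 - 56)*((-2 - 6)*((-3)**2*(-7 + 2*(-3)))) = (54 - 56)*(-72*(-7 - 6)) = -(-16)*9*(-13) = -(-16)*(-117) = -2*936 = -1872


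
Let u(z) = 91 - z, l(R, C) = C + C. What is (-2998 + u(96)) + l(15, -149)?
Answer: -3301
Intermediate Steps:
l(R, C) = 2*C
(-2998 + u(96)) + l(15, -149) = (-2998 + (91 - 1*96)) + 2*(-149) = (-2998 + (91 - 96)) - 298 = (-2998 - 5) - 298 = -3003 - 298 = -3301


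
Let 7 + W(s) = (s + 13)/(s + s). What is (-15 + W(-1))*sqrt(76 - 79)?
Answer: -28*I*sqrt(3) ≈ -48.497*I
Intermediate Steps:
W(s) = -7 + (13 + s)/(2*s) (W(s) = -7 + (s + 13)/(s + s) = -7 + (13 + s)/((2*s)) = -7 + (13 + s)*(1/(2*s)) = -7 + (13 + s)/(2*s))
(-15 + W(-1))*sqrt(76 - 79) = (-15 + (13/2)*(1 - 1*(-1))/(-1))*sqrt(76 - 79) = (-15 + (13/2)*(-1)*(1 + 1))*sqrt(-3) = (-15 + (13/2)*(-1)*2)*(I*sqrt(3)) = (-15 - 13)*(I*sqrt(3)) = -28*I*sqrt(3)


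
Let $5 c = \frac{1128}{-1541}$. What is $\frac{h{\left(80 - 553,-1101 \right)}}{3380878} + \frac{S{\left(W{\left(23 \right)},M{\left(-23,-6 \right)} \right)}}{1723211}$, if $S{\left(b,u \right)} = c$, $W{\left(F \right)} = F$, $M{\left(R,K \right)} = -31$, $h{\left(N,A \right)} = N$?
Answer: $- \frac{6283995807499}{44889069257082890} \approx -0.00013999$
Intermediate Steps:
$c = - \frac{1128}{7705}$ ($c = \frac{1128 \frac{1}{-1541}}{5} = \frac{1128 \left(- \frac{1}{1541}\right)}{5} = \frac{1}{5} \left(- \frac{1128}{1541}\right) = - \frac{1128}{7705} \approx -0.1464$)
$S{\left(b,u \right)} = - \frac{1128}{7705}$
$\frac{h{\left(80 - 553,-1101 \right)}}{3380878} + \frac{S{\left(W{\left(23 \right)},M{\left(-23,-6 \right)} \right)}}{1723211} = \frac{80 - 553}{3380878} - \frac{1128}{7705 \cdot 1723211} = \left(-473\right) \frac{1}{3380878} - \frac{1128}{13277340755} = - \frac{473}{3380878} - \frac{1128}{13277340755} = - \frac{6283995807499}{44889069257082890}$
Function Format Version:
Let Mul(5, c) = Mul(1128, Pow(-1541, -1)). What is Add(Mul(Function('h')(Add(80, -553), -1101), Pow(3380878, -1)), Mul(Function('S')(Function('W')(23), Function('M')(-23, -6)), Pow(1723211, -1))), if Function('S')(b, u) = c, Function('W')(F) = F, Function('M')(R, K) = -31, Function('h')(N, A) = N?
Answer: Rational(-6283995807499, 44889069257082890) ≈ -0.00013999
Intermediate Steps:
c = Rational(-1128, 7705) (c = Mul(Rational(1, 5), Mul(1128, Pow(-1541, -1))) = Mul(Rational(1, 5), Mul(1128, Rational(-1, 1541))) = Mul(Rational(1, 5), Rational(-1128, 1541)) = Rational(-1128, 7705) ≈ -0.14640)
Function('S')(b, u) = Rational(-1128, 7705)
Add(Mul(Function('h')(Add(80, -553), -1101), Pow(3380878, -1)), Mul(Function('S')(Function('W')(23), Function('M')(-23, -6)), Pow(1723211, -1))) = Add(Mul(Add(80, -553), Pow(3380878, -1)), Mul(Rational(-1128, 7705), Pow(1723211, -1))) = Add(Mul(-473, Rational(1, 3380878)), Mul(Rational(-1128, 7705), Rational(1, 1723211))) = Add(Rational(-473, 3380878), Rational(-1128, 13277340755)) = Rational(-6283995807499, 44889069257082890)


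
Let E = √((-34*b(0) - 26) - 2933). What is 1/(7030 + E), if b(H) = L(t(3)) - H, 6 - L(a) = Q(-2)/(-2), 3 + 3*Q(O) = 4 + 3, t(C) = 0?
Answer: 1110/7803803 - I*√28671/148272257 ≈ 0.00014224 - 1.142e-6*I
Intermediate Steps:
Q(O) = 4/3 (Q(O) = -1 + (4 + 3)/3 = -1 + (⅓)*7 = -1 + 7/3 = 4/3)
L(a) = 20/3 (L(a) = 6 - 4/(3*(-2)) = 6 - 4*(-1)/(3*2) = 6 - 1*(-⅔) = 6 + ⅔ = 20/3)
b(H) = 20/3 - H
E = I*√28671/3 (E = √((-34*(20/3 - 1*0) - 26) - 2933) = √((-34*(20/3 + 0) - 26) - 2933) = √((-34*20/3 - 26) - 2933) = √((-680/3 - 26) - 2933) = √(-758/3 - 2933) = √(-9557/3) = I*√28671/3 ≈ 56.442*I)
1/(7030 + E) = 1/(7030 + I*√28671/3)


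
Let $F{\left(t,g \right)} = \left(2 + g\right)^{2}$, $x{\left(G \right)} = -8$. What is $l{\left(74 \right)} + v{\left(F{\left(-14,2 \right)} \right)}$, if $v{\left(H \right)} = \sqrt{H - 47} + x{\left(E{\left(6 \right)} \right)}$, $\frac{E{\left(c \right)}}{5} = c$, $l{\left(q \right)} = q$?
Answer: $66 + i \sqrt{31} \approx 66.0 + 5.5678 i$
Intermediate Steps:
$E{\left(c \right)} = 5 c$
$v{\left(H \right)} = -8 + \sqrt{-47 + H}$ ($v{\left(H \right)} = \sqrt{H - 47} - 8 = \sqrt{-47 + H} - 8 = -8 + \sqrt{-47 + H}$)
$l{\left(74 \right)} + v{\left(F{\left(-14,2 \right)} \right)} = 74 - \left(8 - \sqrt{-47 + \left(2 + 2\right)^{2}}\right) = 74 - \left(8 - \sqrt{-47 + 4^{2}}\right) = 74 - \left(8 - \sqrt{-47 + 16}\right) = 74 - \left(8 - \sqrt{-31}\right) = 74 - \left(8 - i \sqrt{31}\right) = 66 + i \sqrt{31}$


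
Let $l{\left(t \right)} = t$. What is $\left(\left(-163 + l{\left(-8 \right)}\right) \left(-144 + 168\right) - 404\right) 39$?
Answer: $-175812$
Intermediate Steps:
$\left(\left(-163 + l{\left(-8 \right)}\right) \left(-144 + 168\right) - 404\right) 39 = \left(\left(-163 - 8\right) \left(-144 + 168\right) - 404\right) 39 = \left(\left(-171\right) 24 - 404\right) 39 = \left(-4104 - 404\right) 39 = \left(-4508\right) 39 = -175812$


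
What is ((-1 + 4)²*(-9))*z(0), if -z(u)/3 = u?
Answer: 0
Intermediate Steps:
z(u) = -3*u
((-1 + 4)²*(-9))*z(0) = ((-1 + 4)²*(-9))*(-3*0) = (3²*(-9))*0 = (9*(-9))*0 = -81*0 = 0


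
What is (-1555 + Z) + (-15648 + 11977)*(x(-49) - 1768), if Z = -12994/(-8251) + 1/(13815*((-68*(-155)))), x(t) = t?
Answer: 8011913362970132851/1201428935100 ≈ 6.6687e+6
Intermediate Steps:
Z = 1892057647651/1201428935100 (Z = -12994*(-1/8251) + (1/13815)/10540 = 12994/8251 + (1/13815)*(1/10540) = 12994/8251 + 1/145610100 = 1892057647651/1201428935100 ≈ 1.5748)
(-1555 + Z) + (-15648 + 11977)*(x(-49) - 1768) = (-1555 + 1892057647651/1201428935100) + (-15648 + 11977)*(-49 - 1768) = -1866329936432849/1201428935100 - 3671*(-1817) = -1866329936432849/1201428935100 + 6670207 = 8011913362970132851/1201428935100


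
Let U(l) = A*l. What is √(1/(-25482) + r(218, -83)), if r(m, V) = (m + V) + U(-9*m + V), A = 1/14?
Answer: I*√88066008597/89187 ≈ 3.3274*I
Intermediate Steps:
A = 1/14 ≈ 0.071429
U(l) = l/14
r(m, V) = 5*m/14 + 15*V/14 (r(m, V) = (m + V) + (-9*m + V)/14 = (V + m) + (V - 9*m)/14 = (V + m) + (-9*m/14 + V/14) = 5*m/14 + 15*V/14)
√(1/(-25482) + r(218, -83)) = √(1/(-25482) + ((5/14)*218 + (15/14)*(-83))) = √(-1/25482 + (545/7 - 1245/14)) = √(-1/25482 - 155/14) = √(-987431/89187) = I*√88066008597/89187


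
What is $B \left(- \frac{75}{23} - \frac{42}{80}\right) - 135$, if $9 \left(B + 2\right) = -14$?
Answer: $- \frac{13977}{115} \approx -121.54$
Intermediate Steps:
$B = - \frac{32}{9}$ ($B = -2 + \frac{1}{9} \left(-14\right) = -2 - \frac{14}{9} = - \frac{32}{9} \approx -3.5556$)
$B \left(- \frac{75}{23} - \frac{42}{80}\right) - 135 = - \frac{32 \left(- \frac{75}{23} - \frac{42}{80}\right)}{9} - 135 = - \frac{32 \left(\left(-75\right) \frac{1}{23} - \frac{21}{40}\right)}{9} - 135 = - \frac{32 \left(- \frac{75}{23} - \frac{21}{40}\right)}{9} - 135 = \left(- \frac{32}{9}\right) \left(- \frac{3483}{920}\right) - 135 = \frac{1548}{115} - 135 = - \frac{13977}{115}$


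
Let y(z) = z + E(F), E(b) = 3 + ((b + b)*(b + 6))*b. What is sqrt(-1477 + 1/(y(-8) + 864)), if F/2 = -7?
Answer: I*sqrt(850871890)/759 ≈ 38.432*I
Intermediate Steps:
F = -14 (F = 2*(-7) = -14)
E(b) = 3 + 2*b**2*(6 + b) (E(b) = 3 + ((2*b)*(6 + b))*b = 3 + (2*b*(6 + b))*b = 3 + 2*b**2*(6 + b))
y(z) = -3133 + z (y(z) = z + (3 + 2*(-14)**3 + 12*(-14)**2) = z + (3 + 2*(-2744) + 12*196) = z + (3 - 5488 + 2352) = z - 3133 = -3133 + z)
sqrt(-1477 + 1/(y(-8) + 864)) = sqrt(-1477 + 1/((-3133 - 8) + 864)) = sqrt(-1477 + 1/(-3141 + 864)) = sqrt(-1477 + 1/(-2277)) = sqrt(-1477 - 1/2277) = sqrt(-3363130/2277) = I*sqrt(850871890)/759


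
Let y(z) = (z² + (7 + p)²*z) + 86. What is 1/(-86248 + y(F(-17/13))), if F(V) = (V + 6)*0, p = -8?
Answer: -1/86162 ≈ -1.1606e-5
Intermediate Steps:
F(V) = 0 (F(V) = (6 + V)*0 = 0)
y(z) = 86 + z + z² (y(z) = (z² + (7 - 8)²*z) + 86 = (z² + (-1)²*z) + 86 = (z² + 1*z) + 86 = (z² + z) + 86 = (z + z²) + 86 = 86 + z + z²)
1/(-86248 + y(F(-17/13))) = 1/(-86248 + (86 + 0 + 0²)) = 1/(-86248 + (86 + 0 + 0)) = 1/(-86248 + 86) = 1/(-86162) = -1/86162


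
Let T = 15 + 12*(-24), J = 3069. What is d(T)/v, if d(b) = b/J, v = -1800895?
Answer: 91/1842315585 ≈ 4.9394e-8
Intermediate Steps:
T = -273 (T = 15 - 288 = -273)
d(b) = b/3069
d(T)/v = ((1/3069)*(-273))/(-1800895) = -91/1023*(-1/1800895) = 91/1842315585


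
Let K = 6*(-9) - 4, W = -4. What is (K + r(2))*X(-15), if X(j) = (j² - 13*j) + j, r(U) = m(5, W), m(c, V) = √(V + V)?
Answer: -23490 + 810*I*√2 ≈ -23490.0 + 1145.5*I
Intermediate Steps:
m(c, V) = √2*√V (m(c, V) = √(2*V) = √2*√V)
r(U) = 2*I*√2 (r(U) = √2*√(-4) = √2*(2*I) = 2*I*√2)
K = -58 (K = -54 - 4 = -58)
X(j) = j² - 12*j
(K + r(2))*X(-15) = (-58 + 2*I*√2)*(-15*(-12 - 15)) = (-58 + 2*I*√2)*(-15*(-27)) = (-58 + 2*I*√2)*405 = -23490 + 810*I*√2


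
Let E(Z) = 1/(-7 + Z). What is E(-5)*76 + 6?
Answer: -⅓ ≈ -0.33333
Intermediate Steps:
E(-5)*76 + 6 = 76/(-7 - 5) + 6 = 76/(-12) + 6 = -1/12*76 + 6 = -19/3 + 6 = -⅓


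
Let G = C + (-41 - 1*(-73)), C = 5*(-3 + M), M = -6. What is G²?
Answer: 169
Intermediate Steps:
C = -45 (C = 5*(-3 - 6) = 5*(-9) = -45)
G = -13 (G = -45 + (-41 - 1*(-73)) = -45 + (-41 + 73) = -45 + 32 = -13)
G² = (-13)² = 169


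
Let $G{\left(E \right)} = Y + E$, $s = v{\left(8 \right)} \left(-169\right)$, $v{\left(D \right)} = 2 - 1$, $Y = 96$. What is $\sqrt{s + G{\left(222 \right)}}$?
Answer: $\sqrt{149} \approx 12.207$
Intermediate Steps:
$v{\left(D \right)} = 1$
$s = -169$ ($s = 1 \left(-169\right) = -169$)
$G{\left(E \right)} = 96 + E$
$\sqrt{s + G{\left(222 \right)}} = \sqrt{-169 + \left(96 + 222\right)} = \sqrt{-169 + 318} = \sqrt{149}$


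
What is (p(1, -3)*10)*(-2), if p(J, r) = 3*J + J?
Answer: -80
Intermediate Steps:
p(J, r) = 4*J
(p(1, -3)*10)*(-2) = ((4*1)*10)*(-2) = (4*10)*(-2) = 40*(-2) = -80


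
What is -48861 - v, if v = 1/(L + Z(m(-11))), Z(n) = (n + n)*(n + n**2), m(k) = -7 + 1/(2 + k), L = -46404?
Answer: -1674909931707/34279076 ≈ -48861.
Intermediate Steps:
Z(n) = 2*n*(n + n**2) (Z(n) = (2*n)*(n + n**2) = 2*n*(n + n**2))
v = -729/34279076 (v = 1/(-46404 + 2*((-13 - 7*(-11))/(2 - 11))**2*(1 + (-13 - 7*(-11))/(2 - 11))) = 1/(-46404 + 2*((-13 + 77)/(-9))**2*(1 + (-13 + 77)/(-9))) = 1/(-46404 + 2*(-1/9*64)**2*(1 - 1/9*64)) = 1/(-46404 + 2*(-64/9)**2*(1 - 64/9)) = 1/(-46404 + 2*(4096/81)*(-55/9)) = 1/(-46404 - 450560/729) = 1/(-34279076/729) = -729/34279076 ≈ -2.1267e-5)
-48861 - v = -48861 - 1*(-729/34279076) = -48861 + 729/34279076 = -1674909931707/34279076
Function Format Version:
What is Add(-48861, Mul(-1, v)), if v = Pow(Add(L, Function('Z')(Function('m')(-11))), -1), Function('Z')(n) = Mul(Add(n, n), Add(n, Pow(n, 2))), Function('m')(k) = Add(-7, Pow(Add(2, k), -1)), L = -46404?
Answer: Rational(-1674909931707, 34279076) ≈ -48861.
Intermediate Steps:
Function('Z')(n) = Mul(2, n, Add(n, Pow(n, 2))) (Function('Z')(n) = Mul(Mul(2, n), Add(n, Pow(n, 2))) = Mul(2, n, Add(n, Pow(n, 2))))
v = Rational(-729, 34279076) (v = Pow(Add(-46404, Mul(2, Pow(Mul(Pow(Add(2, -11), -1), Add(-13, Mul(-7, -11))), 2), Add(1, Mul(Pow(Add(2, -11), -1), Add(-13, Mul(-7, -11)))))), -1) = Pow(Add(-46404, Mul(2, Pow(Mul(Pow(-9, -1), Add(-13, 77)), 2), Add(1, Mul(Pow(-9, -1), Add(-13, 77))))), -1) = Pow(Add(-46404, Mul(2, Pow(Mul(Rational(-1, 9), 64), 2), Add(1, Mul(Rational(-1, 9), 64)))), -1) = Pow(Add(-46404, Mul(2, Pow(Rational(-64, 9), 2), Add(1, Rational(-64, 9)))), -1) = Pow(Add(-46404, Mul(2, Rational(4096, 81), Rational(-55, 9))), -1) = Pow(Add(-46404, Rational(-450560, 729)), -1) = Pow(Rational(-34279076, 729), -1) = Rational(-729, 34279076) ≈ -2.1267e-5)
Add(-48861, Mul(-1, v)) = Add(-48861, Mul(-1, Rational(-729, 34279076))) = Add(-48861, Rational(729, 34279076)) = Rational(-1674909931707, 34279076)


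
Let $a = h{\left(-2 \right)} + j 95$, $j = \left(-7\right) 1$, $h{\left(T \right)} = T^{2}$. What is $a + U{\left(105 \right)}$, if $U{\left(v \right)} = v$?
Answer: $-556$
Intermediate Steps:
$j = -7$
$a = -661$ ($a = \left(-2\right)^{2} - 665 = 4 - 665 = -661$)
$a + U{\left(105 \right)} = -661 + 105 = -556$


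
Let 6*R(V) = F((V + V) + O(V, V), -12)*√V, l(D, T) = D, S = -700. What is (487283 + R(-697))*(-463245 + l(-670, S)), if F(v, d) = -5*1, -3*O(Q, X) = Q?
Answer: -226057892945 + 2319575*I*√697/6 ≈ -2.2606e+11 + 1.0206e+7*I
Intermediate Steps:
O(Q, X) = -Q/3
F(v, d) = -5
R(V) = -5*√V/6 (R(V) = (-5*√V)/6 = -5*√V/6)
(487283 + R(-697))*(-463245 + l(-670, S)) = (487283 - 5*I*√697/6)*(-463245 - 670) = (487283 - 5*I*√697/6)*(-463915) = -226057892945 + 2319575*I*√697/6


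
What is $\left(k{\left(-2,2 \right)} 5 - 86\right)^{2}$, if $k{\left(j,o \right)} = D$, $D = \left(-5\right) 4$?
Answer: $34596$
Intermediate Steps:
$D = -20$
$k{\left(j,o \right)} = -20$
$\left(k{\left(-2,2 \right)} 5 - 86\right)^{2} = \left(\left(-20\right) 5 - 86\right)^{2} = \left(-100 - 86\right)^{2} = \left(-186\right)^{2} = 34596$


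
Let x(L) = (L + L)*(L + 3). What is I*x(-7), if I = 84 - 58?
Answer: 1456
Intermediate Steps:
x(L) = 2*L*(3 + L) (x(L) = (2*L)*(3 + L) = 2*L*(3 + L))
I = 26
I*x(-7) = 26*(2*(-7)*(3 - 7)) = 26*(2*(-7)*(-4)) = 26*56 = 1456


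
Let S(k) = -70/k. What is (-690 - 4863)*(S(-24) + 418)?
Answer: -9349401/4 ≈ -2.3374e+6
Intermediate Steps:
(-690 - 4863)*(S(-24) + 418) = (-690 - 4863)*(-70/(-24) + 418) = -5553*(-70*(-1/24) + 418) = -5553*(35/12 + 418) = -5553*5051/12 = -9349401/4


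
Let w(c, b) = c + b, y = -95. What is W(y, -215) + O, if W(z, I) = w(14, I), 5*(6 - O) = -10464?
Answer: 9489/5 ≈ 1897.8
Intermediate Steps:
O = 10494/5 (O = 6 - ⅕*(-10464) = 6 + 10464/5 = 10494/5 ≈ 2098.8)
w(c, b) = b + c
W(z, I) = 14 + I (W(z, I) = I + 14 = 14 + I)
W(y, -215) + O = (14 - 215) + 10494/5 = -201 + 10494/5 = 9489/5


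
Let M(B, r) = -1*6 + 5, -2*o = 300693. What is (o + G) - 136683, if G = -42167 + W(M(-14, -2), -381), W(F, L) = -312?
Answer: -659017/2 ≈ -3.2951e+5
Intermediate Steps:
o = -300693/2 (o = -½*300693 = -300693/2 ≈ -1.5035e+5)
M(B, r) = -1 (M(B, r) = -6 + 5 = -1)
G = -42479 (G = -42167 - 312 = -42479)
(o + G) - 136683 = (-300693/2 - 42479) - 136683 = -385651/2 - 136683 = -659017/2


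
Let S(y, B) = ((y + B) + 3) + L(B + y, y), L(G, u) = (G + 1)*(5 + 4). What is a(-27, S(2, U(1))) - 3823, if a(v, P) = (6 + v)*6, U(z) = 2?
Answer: -3949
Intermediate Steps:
L(G, u) = 9 + 9*G (L(G, u) = (1 + G)*9 = 9 + 9*G)
S(y, B) = 12 + 10*B + 10*y (S(y, B) = ((y + B) + 3) + (9 + 9*(B + y)) = ((B + y) + 3) + (9 + (9*B + 9*y)) = (3 + B + y) + (9 + 9*B + 9*y) = 12 + 10*B + 10*y)
a(v, P) = 36 + 6*v
a(-27, S(2, U(1))) - 3823 = (36 + 6*(-27)) - 3823 = (36 - 162) - 3823 = -126 - 3823 = -3949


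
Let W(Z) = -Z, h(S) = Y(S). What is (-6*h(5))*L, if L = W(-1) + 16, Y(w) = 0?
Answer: 0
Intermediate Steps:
h(S) = 0
L = 17 (L = -1*(-1) + 16 = 1 + 16 = 17)
(-6*h(5))*L = -6*0*17 = 0*17 = 0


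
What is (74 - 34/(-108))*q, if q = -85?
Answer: -341105/54 ≈ -6316.8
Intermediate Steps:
(74 - 34/(-108))*q = (74 - 34/(-108))*(-85) = (74 - 34*(-1/108))*(-85) = (74 + 17/54)*(-85) = (4013/54)*(-85) = -341105/54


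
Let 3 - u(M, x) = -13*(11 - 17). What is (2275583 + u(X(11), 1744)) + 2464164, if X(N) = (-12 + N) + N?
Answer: 4739672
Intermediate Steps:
X(N) = -12 + 2*N
u(M, x) = -75 (u(M, x) = 3 - (-13)*(11 - 17) = 3 - (-13)*(-6) = 3 - 1*78 = 3 - 78 = -75)
(2275583 + u(X(11), 1744)) + 2464164 = (2275583 - 75) + 2464164 = 2275508 + 2464164 = 4739672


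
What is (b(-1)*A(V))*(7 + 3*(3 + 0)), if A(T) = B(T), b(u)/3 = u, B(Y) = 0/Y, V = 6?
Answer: 0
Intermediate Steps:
B(Y) = 0
b(u) = 3*u
A(T) = 0
(b(-1)*A(V))*(7 + 3*(3 + 0)) = ((3*(-1))*0)*(7 + 3*(3 + 0)) = (-3*0)*(7 + 3*3) = 0*(7 + 9) = 0*16 = 0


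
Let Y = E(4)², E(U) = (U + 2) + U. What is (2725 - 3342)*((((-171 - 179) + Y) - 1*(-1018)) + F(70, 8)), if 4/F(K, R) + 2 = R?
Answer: -1422802/3 ≈ -4.7427e+5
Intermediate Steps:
E(U) = 2 + 2*U (E(U) = (2 + U) + U = 2 + 2*U)
F(K, R) = 4/(-2 + R)
Y = 100 (Y = (2 + 2*4)² = (2 + 8)² = 10² = 100)
(2725 - 3342)*((((-171 - 179) + Y) - 1*(-1018)) + F(70, 8)) = (2725 - 3342)*((((-171 - 179) + 100) - 1*(-1018)) + 4/(-2 + 8)) = -617*(((-350 + 100) + 1018) + 4/6) = -617*((-250 + 1018) + 4*(⅙)) = -617*(768 + ⅔) = -617*2306/3 = -1422802/3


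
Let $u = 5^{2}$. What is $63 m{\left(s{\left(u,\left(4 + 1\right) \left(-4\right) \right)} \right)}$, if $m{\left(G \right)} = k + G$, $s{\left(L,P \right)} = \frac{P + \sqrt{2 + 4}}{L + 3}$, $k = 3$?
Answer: $144 + \frac{9 \sqrt{6}}{4} \approx 149.51$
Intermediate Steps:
$u = 25$
$s{\left(L,P \right)} = \frac{P + \sqrt{6}}{3 + L}$
$m{\left(G \right)} = 3 + G$
$63 m{\left(s{\left(u,\left(4 + 1\right) \left(-4\right) \right)} \right)} = 63 \left(3 + \frac{\left(4 + 1\right) \left(-4\right) + \sqrt{6}}{3 + 25}\right) = 63 \left(3 + \frac{5 \left(-4\right) + \sqrt{6}}{28}\right) = 63 \left(3 + \frac{-20 + \sqrt{6}}{28}\right) = 63 \left(3 - \left(\frac{5}{7} - \frac{\sqrt{6}}{28}\right)\right) = 63 \left(\frac{16}{7} + \frac{\sqrt{6}}{28}\right) = 144 + \frac{9 \sqrt{6}}{4}$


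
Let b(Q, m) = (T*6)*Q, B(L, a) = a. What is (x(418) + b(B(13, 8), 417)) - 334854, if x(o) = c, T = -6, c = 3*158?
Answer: -334668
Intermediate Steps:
c = 474
x(o) = 474
b(Q, m) = -36*Q (b(Q, m) = (-6*6)*Q = -36*Q)
(x(418) + b(B(13, 8), 417)) - 334854 = (474 - 36*8) - 334854 = (474 - 288) - 334854 = 186 - 334854 = -334668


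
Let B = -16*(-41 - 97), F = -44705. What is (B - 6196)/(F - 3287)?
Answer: 997/11998 ≈ 0.083097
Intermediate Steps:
B = 2208 (B = -16*(-138) = -1*(-2208) = 2208)
(B - 6196)/(F - 3287) = (2208 - 6196)/(-44705 - 3287) = -3988/(-47992) = -3988*(-1/47992) = 997/11998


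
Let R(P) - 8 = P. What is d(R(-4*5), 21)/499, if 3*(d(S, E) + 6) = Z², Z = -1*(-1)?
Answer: -17/1497 ≈ -0.011356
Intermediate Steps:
Z = 1
R(P) = 8 + P
d(S, E) = -17/3 (d(S, E) = -6 + (⅓)*1² = -6 + (⅓)*1 = -6 + ⅓ = -17/3)
d(R(-4*5), 21)/499 = -17/3/499 = -17/3*1/499 = -17/1497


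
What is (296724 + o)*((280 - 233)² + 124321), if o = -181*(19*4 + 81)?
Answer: 33948884710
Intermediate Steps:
o = -28417 (o = -181*(76 + 81) = -181*157 = -28417)
(296724 + o)*((280 - 233)² + 124321) = (296724 - 28417)*((280 - 233)² + 124321) = 268307*(47² + 124321) = 268307*(2209 + 124321) = 268307*126530 = 33948884710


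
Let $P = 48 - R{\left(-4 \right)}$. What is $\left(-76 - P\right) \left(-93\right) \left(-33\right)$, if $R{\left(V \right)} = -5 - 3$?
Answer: $-405108$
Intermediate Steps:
$R{\left(V \right)} = -8$
$P = 56$ ($P = 48 - -8 = 48 + 8 = 56$)
$\left(-76 - P\right) \left(-93\right) \left(-33\right) = \left(-76 - 56\right) \left(-93\right) \left(-33\right) = \left(-132\right) \left(-93\right) \left(-33\right) = 12276 \left(-33\right) = -405108$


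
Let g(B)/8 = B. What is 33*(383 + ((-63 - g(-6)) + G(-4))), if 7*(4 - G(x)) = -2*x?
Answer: 85668/7 ≈ 12238.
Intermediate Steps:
g(B) = 8*B
G(x) = 4 + 2*x/7 (G(x) = 4 - (-2)*x/7 = 4 + 2*x/7)
33*(383 + ((-63 - g(-6)) + G(-4))) = 33*(383 + ((-63 - 8*(-6)) + (4 + (2/7)*(-4)))) = 33*(383 + ((-63 - 1*(-48)) + (4 - 8/7))) = 33*(383 + ((-63 + 48) + 20/7)) = 33*(383 + (-15 + 20/7)) = 33*(383 - 85/7) = 33*(2596/7) = 85668/7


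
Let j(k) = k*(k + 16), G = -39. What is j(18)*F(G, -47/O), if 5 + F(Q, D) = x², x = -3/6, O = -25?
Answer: -2907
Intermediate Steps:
x = -½ (x = -3*⅙ = -½ ≈ -0.50000)
F(Q, D) = -19/4 (F(Q, D) = -5 + (-½)² = -5 + ¼ = -19/4)
j(k) = k*(16 + k)
j(18)*F(G, -47/O) = (18*(16 + 18))*(-19/4) = (18*34)*(-19/4) = 612*(-19/4) = -2907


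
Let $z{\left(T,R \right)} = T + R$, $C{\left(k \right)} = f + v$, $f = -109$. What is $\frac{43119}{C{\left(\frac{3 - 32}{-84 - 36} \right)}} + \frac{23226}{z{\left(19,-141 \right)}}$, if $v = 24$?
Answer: $- \frac{3617364}{5185} \approx -697.66$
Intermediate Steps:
$C{\left(k \right)} = -85$ ($C{\left(k \right)} = -109 + 24 = -85$)
$z{\left(T,R \right)} = R + T$
$\frac{43119}{C{\left(\frac{3 - 32}{-84 - 36} \right)}} + \frac{23226}{z{\left(19,-141 \right)}} = \frac{43119}{-85} + \frac{23226}{-141 + 19} = 43119 \left(- \frac{1}{85}\right) + \frac{23226}{-122} = - \frac{43119}{85} + 23226 \left(- \frac{1}{122}\right) = - \frac{43119}{85} - \frac{11613}{61} = - \frac{3617364}{5185}$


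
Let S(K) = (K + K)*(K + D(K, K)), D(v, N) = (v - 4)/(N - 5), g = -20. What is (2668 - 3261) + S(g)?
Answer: 843/5 ≈ 168.60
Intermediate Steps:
D(v, N) = (-4 + v)/(-5 + N)
S(K) = 2*K*(K + (-4 + K)/(-5 + K)) (S(K) = (K + K)*(K + (-4 + K)/(-5 + K)) = (2*K)*(K + (-4 + K)/(-5 + K)) = 2*K*(K + (-4 + K)/(-5 + K)))
(2668 - 3261) + S(g) = (2668 - 3261) + 2*(-20)*(-4 - 20 - 20*(-5 - 20))/(-5 - 20) = -593 + 2*(-20)*(-4 - 20 - 20*(-25))/(-25) = -593 + 2*(-20)*(-1/25)*(-4 - 20 + 500) = -593 + 2*(-20)*(-1/25)*476 = -593 + 3808/5 = 843/5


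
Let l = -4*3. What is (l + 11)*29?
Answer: -29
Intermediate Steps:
l = -12
(l + 11)*29 = (-12 + 11)*29 = -1*29 = -29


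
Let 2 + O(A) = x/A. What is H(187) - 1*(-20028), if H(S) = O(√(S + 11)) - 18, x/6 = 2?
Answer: 20008 + 2*√22/11 ≈ 20009.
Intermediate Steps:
x = 12 (x = 6*2 = 12)
O(A) = -2 + 12/A
H(S) = -20 + 12/√(11 + S) (H(S) = (-2 + 12/(√(S + 11))) - 18 = (-2 + 12/(√(11 + S))) - 18 = (-2 + 12/√(11 + S)) - 18 = -20 + 12/√(11 + S))
H(187) - 1*(-20028) = (-20 + 12/√(11 + 187)) - 1*(-20028) = (-20 + 12/√198) + 20028 = (-20 + 12*(√22/66)) + 20028 = (-20 + 2*√22/11) + 20028 = 20008 + 2*√22/11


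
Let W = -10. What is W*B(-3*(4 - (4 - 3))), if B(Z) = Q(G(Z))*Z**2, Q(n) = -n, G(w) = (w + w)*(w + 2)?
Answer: 102060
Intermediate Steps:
G(w) = 2*w*(2 + w) (G(w) = (2*w)*(2 + w) = 2*w*(2 + w))
B(Z) = -2*Z**3*(2 + Z) (B(Z) = (-2*Z*(2 + Z))*Z**2 = -2*Z**3*(2 + Z))
W*B(-3*(4 - (4 - 3))) = -20*(-3*(4 - (4 - 3)))**3*(-2 - (-3)*(4 - (4 - 3))) = -20*(-3*(4 - 1*1))**3*(-2 - (-3)*(4 - 1*1)) = -20*(-3*(4 - 1))**3*(-2 - (-3)*(4 - 1)) = -20*(-3*3)**3*(-2 - (-3)*3) = -20*(-9)**3*(-2 - 1*(-9)) = -20*(-729)*(-2 + 9) = -20*(-729)*7 = -10*(-10206) = 102060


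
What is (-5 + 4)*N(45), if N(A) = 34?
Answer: -34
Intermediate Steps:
(-5 + 4)*N(45) = (-5 + 4)*34 = -1*34 = -34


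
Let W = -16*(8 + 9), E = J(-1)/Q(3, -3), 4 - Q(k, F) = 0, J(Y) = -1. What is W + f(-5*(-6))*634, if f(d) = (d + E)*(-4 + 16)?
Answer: 226066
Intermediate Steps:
Q(k, F) = 4 (Q(k, F) = 4 - 1*0 = 4 + 0 = 4)
E = -¼ (E = -1/4 = -1*¼ = -¼ ≈ -0.25000)
W = -272 (W = -16*17 = -272)
f(d) = -3 + 12*d (f(d) = (d - ¼)*(-4 + 16) = (-¼ + d)*12 = -3 + 12*d)
W + f(-5*(-6))*634 = -272 + (-3 + 12*(-5*(-6)))*634 = -272 + (-3 + 12*30)*634 = -272 + (-3 + 360)*634 = -272 + 357*634 = -272 + 226338 = 226066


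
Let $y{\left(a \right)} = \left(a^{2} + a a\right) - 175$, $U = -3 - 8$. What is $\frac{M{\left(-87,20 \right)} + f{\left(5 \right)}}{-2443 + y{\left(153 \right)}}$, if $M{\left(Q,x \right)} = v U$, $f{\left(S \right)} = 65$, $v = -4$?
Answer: $\frac{109}{44200} \approx 0.0024661$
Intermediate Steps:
$U = -11$ ($U = -3 - 8 = -11$)
$M{\left(Q,x \right)} = 44$ ($M{\left(Q,x \right)} = \left(-4\right) \left(-11\right) = 44$)
$y{\left(a \right)} = -175 + 2 a^{2}$ ($y{\left(a \right)} = \left(a^{2} + a^{2}\right) - 175 = 2 a^{2} - 175 = -175 + 2 a^{2}$)
$\frac{M{\left(-87,20 \right)} + f{\left(5 \right)}}{-2443 + y{\left(153 \right)}} = \frac{44 + 65}{-2443 - \left(175 - 2 \cdot 153^{2}\right)} = \frac{109}{-2443 + \left(-175 + 2 \cdot 23409\right)} = \frac{109}{-2443 + \left(-175 + 46818\right)} = \frac{109}{-2443 + 46643} = \frac{109}{44200}$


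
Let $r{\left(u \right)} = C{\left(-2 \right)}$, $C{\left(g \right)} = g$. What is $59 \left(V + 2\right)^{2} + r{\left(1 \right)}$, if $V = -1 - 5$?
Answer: $942$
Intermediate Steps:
$V = -6$ ($V = -1 - 5 = -6$)
$r{\left(u \right)} = -2$
$59 \left(V + 2\right)^{2} + r{\left(1 \right)} = 59 \left(-6 + 2\right)^{2} - 2 = 59 \left(-4\right)^{2} - 2 = 59 \cdot 16 - 2 = 944 - 2 = 942$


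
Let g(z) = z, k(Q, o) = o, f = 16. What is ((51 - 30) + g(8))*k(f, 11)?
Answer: 319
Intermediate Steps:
((51 - 30) + g(8))*k(f, 11) = ((51 - 30) + 8)*11 = (21 + 8)*11 = 29*11 = 319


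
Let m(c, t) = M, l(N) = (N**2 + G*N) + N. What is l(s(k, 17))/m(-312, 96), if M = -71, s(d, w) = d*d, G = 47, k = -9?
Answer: -10449/71 ≈ -147.17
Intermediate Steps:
s(d, w) = d**2
l(N) = N**2 + 48*N (l(N) = (N**2 + 47*N) + N = N**2 + 48*N)
m(c, t) = -71
l(s(k, 17))/m(-312, 96) = ((-9)**2*(48 + (-9)**2))/(-71) = (81*(48 + 81))*(-1/71) = (81*129)*(-1/71) = 10449*(-1/71) = -10449/71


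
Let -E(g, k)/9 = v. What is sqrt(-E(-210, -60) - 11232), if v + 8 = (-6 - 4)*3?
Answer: 3*I*sqrt(1286) ≈ 107.58*I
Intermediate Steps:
v = -38 (v = -8 + (-6 - 4)*3 = -8 - 10*3 = -8 - 30 = -38)
E(g, k) = 342 (E(g, k) = -9*(-38) = 342)
sqrt(-E(-210, -60) - 11232) = sqrt(-1*342 - 11232) = sqrt(-342 - 11232) = sqrt(-11574) = 3*I*sqrt(1286)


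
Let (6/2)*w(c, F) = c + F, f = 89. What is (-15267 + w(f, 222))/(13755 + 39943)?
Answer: -22745/80547 ≈ -0.28238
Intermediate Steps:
w(c, F) = F/3 + c/3 (w(c, F) = (c + F)/3 = (F + c)/3 = F/3 + c/3)
(-15267 + w(f, 222))/(13755 + 39943) = (-15267 + ((⅓)*222 + (⅓)*89))/(13755 + 39943) = (-15267 + (74 + 89/3))/53698 = (-15267 + 311/3)*(1/53698) = -45490/3*1/53698 = -22745/80547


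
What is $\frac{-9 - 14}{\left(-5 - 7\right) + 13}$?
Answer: $-23$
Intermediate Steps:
$\frac{-9 - 14}{\left(-5 - 7\right) + 13} = \frac{1}{\left(-5 - 7\right) + 13} \left(-23\right) = \frac{1}{-12 + 13} \left(-23\right) = 1^{-1} \left(-23\right) = 1 \left(-23\right) = -23$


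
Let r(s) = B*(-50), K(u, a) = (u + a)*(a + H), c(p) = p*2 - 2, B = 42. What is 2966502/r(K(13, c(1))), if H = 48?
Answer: -70631/50 ≈ -1412.6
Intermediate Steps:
c(p) = -2 + 2*p (c(p) = 2*p - 2 = -2 + 2*p)
K(u, a) = (48 + a)*(a + u) (K(u, a) = (u + a)*(a + 48) = (a + u)*(48 + a) = (48 + a)*(a + u))
r(s) = -2100 (r(s) = 42*(-50) = -2100)
2966502/r(K(13, c(1))) = 2966502/(-2100) = 2966502*(-1/2100) = -70631/50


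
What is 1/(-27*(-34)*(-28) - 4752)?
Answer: -1/30456 ≈ -3.2834e-5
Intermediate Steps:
1/(-27*(-34)*(-28) - 4752) = 1/(918*(-28) - 4752) = 1/(-25704 - 4752) = 1/(-30456) = -1/30456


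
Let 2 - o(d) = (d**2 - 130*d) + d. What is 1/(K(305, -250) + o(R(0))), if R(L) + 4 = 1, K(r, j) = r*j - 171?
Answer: -1/76815 ≈ -1.3018e-5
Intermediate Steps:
K(r, j) = -171 + j*r (K(r, j) = j*r - 171 = -171 + j*r)
R(L) = -3 (R(L) = -4 + 1 = -3)
o(d) = 2 - d**2 + 129*d (o(d) = 2 - ((d**2 - 130*d) + d) = 2 - (d**2 - 129*d) = 2 + (-d**2 + 129*d) = 2 - d**2 + 129*d)
1/(K(305, -250) + o(R(0))) = 1/((-171 - 250*305) + (2 - 1*(-3)**2 + 129*(-3))) = 1/((-171 - 76250) + (2 - 1*9 - 387)) = 1/(-76421 + (2 - 9 - 387)) = 1/(-76421 - 394) = 1/(-76815) = -1/76815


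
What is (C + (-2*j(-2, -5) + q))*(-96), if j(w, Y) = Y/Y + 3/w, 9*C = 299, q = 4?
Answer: -11008/3 ≈ -3669.3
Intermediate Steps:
C = 299/9 (C = (⅑)*299 = 299/9 ≈ 33.222)
j(w, Y) = 1 + 3/w
(C + (-2*j(-2, -5) + q))*(-96) = (299/9 + (-2*(3 - 2)/(-2) + 4))*(-96) = (299/9 + (-(-1) + 4))*(-96) = (299/9 + (-2*(-½) + 4))*(-96) = (299/9 + (1 + 4))*(-96) = (299/9 + 5)*(-96) = (344/9)*(-96) = -11008/3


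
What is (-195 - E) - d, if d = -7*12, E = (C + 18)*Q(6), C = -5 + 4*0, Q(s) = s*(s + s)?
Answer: -1047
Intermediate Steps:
Q(s) = 2*s**2 (Q(s) = s*(2*s) = 2*s**2)
C = -5 (C = -5 + 0 = -5)
E = 936 (E = (-5 + 18)*(2*6**2) = 13*(2*36) = 13*72 = 936)
d = -84
(-195 - E) - d = (-195 - 1*936) - 1*(-84) = (-195 - 936) + 84 = -1131 + 84 = -1047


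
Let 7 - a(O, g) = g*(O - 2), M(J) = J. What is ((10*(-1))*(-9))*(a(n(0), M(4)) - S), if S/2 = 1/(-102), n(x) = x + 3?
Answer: 4620/17 ≈ 271.76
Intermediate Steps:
n(x) = 3 + x
S = -1/51 (S = 2/(-102) = 2*(-1/102) = -1/51 ≈ -0.019608)
a(O, g) = 7 - g*(-2 + O) (a(O, g) = 7 - g*(O - 2) = 7 - g*(-2 + O))
((10*(-1))*(-9))*(a(n(0), M(4)) - S) = ((10*(-1))*(-9))*((7 + 2*4 - 1*(3 + 0)*4) - 1*(-1/51)) = (-10*(-9))*((7 + 8 - 1*3*4) + 1/51) = 90*((7 + 8 - 12) + 1/51) = 90*(3 + 1/51) = 90*(154/51) = 4620/17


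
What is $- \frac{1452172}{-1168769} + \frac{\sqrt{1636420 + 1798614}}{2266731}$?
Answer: $\frac{1452172}{1168769} + \frac{\sqrt{3435034}}{2266731} \approx 1.2433$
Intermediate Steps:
$- \frac{1452172}{-1168769} + \frac{\sqrt{1636420 + 1798614}}{2266731} = \left(-1452172\right) \left(- \frac{1}{1168769}\right) + \sqrt{3435034} \cdot \frac{1}{2266731} = \frac{1452172}{1168769} + \frac{\sqrt{3435034}}{2266731}$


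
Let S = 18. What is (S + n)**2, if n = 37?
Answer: 3025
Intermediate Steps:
(S + n)**2 = (18 + 37)**2 = 55**2 = 3025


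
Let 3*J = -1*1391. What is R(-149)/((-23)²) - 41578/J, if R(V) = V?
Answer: 65777027/735839 ≈ 89.391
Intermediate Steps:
J = -1391/3 (J = (-1*1391)/3 = (⅓)*(-1391) = -1391/3 ≈ -463.67)
R(-149)/((-23)²) - 41578/J = -149/((-23)²) - 41578/(-1391/3) = -149/529 - 41578*(-3/1391) = -149*1/529 + 124734/1391 = -149/529 + 124734/1391 = 65777027/735839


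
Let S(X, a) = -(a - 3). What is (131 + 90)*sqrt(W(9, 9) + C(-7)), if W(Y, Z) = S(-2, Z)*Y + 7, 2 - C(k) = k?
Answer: 221*I*sqrt(38) ≈ 1362.3*I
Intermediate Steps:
S(X, a) = 3 - a (S(X, a) = -(-3 + a) = 3 - a)
C(k) = 2 - k
W(Y, Z) = 7 + Y*(3 - Z) (W(Y, Z) = (3 - Z)*Y + 7 = Y*(3 - Z) + 7 = 7 + Y*(3 - Z))
(131 + 90)*sqrt(W(9, 9) + C(-7)) = (131 + 90)*sqrt((7 - 1*9*(-3 + 9)) + (2 - 1*(-7))) = 221*sqrt((7 - 1*9*6) + (2 + 7)) = 221*sqrt((7 - 54) + 9) = 221*sqrt(-47 + 9) = 221*sqrt(-38) = 221*(I*sqrt(38)) = 221*I*sqrt(38)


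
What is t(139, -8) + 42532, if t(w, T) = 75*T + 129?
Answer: 42061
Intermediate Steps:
t(w, T) = 129 + 75*T
t(139, -8) + 42532 = (129 + 75*(-8)) + 42532 = (129 - 600) + 42532 = -471 + 42532 = 42061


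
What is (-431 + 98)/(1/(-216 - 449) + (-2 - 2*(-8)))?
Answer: -73815/3103 ≈ -23.788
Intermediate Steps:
(-431 + 98)/(1/(-216 - 449) + (-2 - 2*(-8))) = -333/(1/(-665) + (-2 + 16)) = -333/(-1/665 + 14) = -333/9309/665 = -333*665/9309 = -73815/3103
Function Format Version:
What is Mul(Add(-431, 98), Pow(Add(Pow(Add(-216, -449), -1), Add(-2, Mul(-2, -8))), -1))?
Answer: Rational(-73815, 3103) ≈ -23.788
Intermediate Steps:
Mul(Add(-431, 98), Pow(Add(Pow(Add(-216, -449), -1), Add(-2, Mul(-2, -8))), -1)) = Mul(-333, Pow(Add(Pow(-665, -1), Add(-2, 16)), -1)) = Mul(-333, Pow(Add(Rational(-1, 665), 14), -1)) = Mul(-333, Pow(Rational(9309, 665), -1)) = Mul(-333, Rational(665, 9309)) = Rational(-73815, 3103)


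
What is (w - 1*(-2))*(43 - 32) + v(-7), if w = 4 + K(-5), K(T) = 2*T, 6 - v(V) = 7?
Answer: -45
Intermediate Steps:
v(V) = -1 (v(V) = 6 - 1*7 = 6 - 7 = -1)
w = -6 (w = 4 + 2*(-5) = 4 - 10 = -6)
(w - 1*(-2))*(43 - 32) + v(-7) = (-6 - 1*(-2))*(43 - 32) - 1 = (-6 + 2)*11 - 1 = -4*11 - 1 = -44 - 1 = -45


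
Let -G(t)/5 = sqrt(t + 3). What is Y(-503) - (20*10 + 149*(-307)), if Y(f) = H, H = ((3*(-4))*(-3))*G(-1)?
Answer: 45543 - 180*sqrt(2) ≈ 45288.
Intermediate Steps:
G(t) = -5*sqrt(3 + t) (G(t) = -5*sqrt(t + 3) = -5*sqrt(3 + t))
H = -180*sqrt(2) (H = ((3*(-4))*(-3))*(-5*sqrt(3 - 1)) = (-12*(-3))*(-5*sqrt(2)) = 36*(-5*sqrt(2)) = -180*sqrt(2) ≈ -254.56)
Y(f) = -180*sqrt(2)
Y(-503) - (20*10 + 149*(-307)) = -180*sqrt(2) - (20*10 + 149*(-307)) = -180*sqrt(2) - (200 - 45743) = -180*sqrt(2) - 1*(-45543) = -180*sqrt(2) + 45543 = 45543 - 180*sqrt(2)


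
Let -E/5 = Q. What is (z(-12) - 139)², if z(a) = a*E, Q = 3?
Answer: 1681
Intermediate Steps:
E = -15 (E = -5*3 = -15)
z(a) = -15*a (z(a) = a*(-15) = -15*a)
(z(-12) - 139)² = (-15*(-12) - 139)² = (180 - 139)² = 41² = 1681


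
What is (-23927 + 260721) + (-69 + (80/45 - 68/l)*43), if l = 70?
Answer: 74579297/315 ≈ 2.3676e+5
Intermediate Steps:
(-23927 + 260721) + (-69 + (80/45 - 68/l)*43) = (-23927 + 260721) + (-69 + (80/45 - 68/70)*43) = 236794 + (-69 + (80*(1/45) - 68*1/70)*43) = 236794 + (-69 + (16/9 - 34/35)*43) = 236794 + (-69 + (254/315)*43) = 236794 + (-69 + 10922/315) = 236794 - 10813/315 = 74579297/315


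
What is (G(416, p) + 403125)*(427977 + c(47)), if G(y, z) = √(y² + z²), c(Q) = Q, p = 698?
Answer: 172547175000 + 856048*√165065 ≈ 1.7289e+11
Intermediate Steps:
(G(416, p) + 403125)*(427977 + c(47)) = (√(416² + 698²) + 403125)*(427977 + 47) = (√(173056 + 487204) + 403125)*428024 = (√660260 + 403125)*428024 = (2*√165065 + 403125)*428024 = (403125 + 2*√165065)*428024 = 172547175000 + 856048*√165065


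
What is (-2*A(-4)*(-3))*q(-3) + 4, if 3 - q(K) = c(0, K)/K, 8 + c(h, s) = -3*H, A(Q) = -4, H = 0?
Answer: -4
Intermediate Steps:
c(h, s) = -8 (c(h, s) = -8 - 3*0 = -8 + 0 = -8)
q(K) = 3 + 8/K (q(K) = 3 - (-8)/K = 3 + 8/K)
(-2*A(-4)*(-3))*q(-3) + 4 = (-2*(-4)*(-3))*(3 + 8/(-3)) + 4 = (8*(-3))*(3 + 8*(-⅓)) + 4 = -24*(3 - 8/3) + 4 = -24*⅓ + 4 = -8 + 4 = -4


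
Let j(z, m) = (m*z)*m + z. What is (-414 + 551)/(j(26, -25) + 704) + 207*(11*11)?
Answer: 425298197/16980 ≈ 25047.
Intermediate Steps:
j(z, m) = z + z*m² (j(z, m) = z*m² + z = z + z*m²)
(-414 + 551)/(j(26, -25) + 704) + 207*(11*11) = (-414 + 551)/(26*(1 + (-25)²) + 704) + 207*(11*11) = 137/(26*(1 + 625) + 704) + 207*121 = 137/(26*626 + 704) + 25047 = 137/(16276 + 704) + 25047 = 137/16980 + 25047 = 425298197/16980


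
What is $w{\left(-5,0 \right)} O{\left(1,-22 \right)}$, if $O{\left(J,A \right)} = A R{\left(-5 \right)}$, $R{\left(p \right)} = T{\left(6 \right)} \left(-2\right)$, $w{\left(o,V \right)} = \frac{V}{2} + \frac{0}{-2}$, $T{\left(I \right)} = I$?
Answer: $0$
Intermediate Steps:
$w{\left(o,V \right)} = \frac{V}{2}$ ($w{\left(o,V \right)} = V \frac{1}{2} + 0 \left(- \frac{1}{2}\right) = \frac{V}{2} + 0 = \frac{V}{2}$)
$R{\left(p \right)} = -12$ ($R{\left(p \right)} = 6 \left(-2\right) = -12$)
$O{\left(J,A \right)} = - 12 A$ ($O{\left(J,A \right)} = A \left(-12\right) = - 12 A$)
$w{\left(-5,0 \right)} O{\left(1,-22 \right)} = \frac{1}{2} \cdot 0 \left(\left(-12\right) \left(-22\right)\right) = 0 \cdot 264 = 0$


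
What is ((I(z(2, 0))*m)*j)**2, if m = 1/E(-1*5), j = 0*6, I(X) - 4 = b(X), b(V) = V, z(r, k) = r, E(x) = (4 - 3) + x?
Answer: 0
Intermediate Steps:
E(x) = 1 + x
I(X) = 4 + X
j = 0
m = -1/4 (m = 1/(1 - 1*5) = 1/(1 - 5) = 1/(-4) = -1/4 ≈ -0.25000)
((I(z(2, 0))*m)*j)**2 = (((4 + 2)*(-1/4))*0)**2 = ((6*(-1/4))*0)**2 = (-3/2*0)**2 = 0**2 = 0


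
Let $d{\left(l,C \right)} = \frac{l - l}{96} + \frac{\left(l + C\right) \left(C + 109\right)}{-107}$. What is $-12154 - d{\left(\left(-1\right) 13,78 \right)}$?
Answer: $- \frac{1288323}{107} \approx -12040.0$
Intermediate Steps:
$d{\left(l,C \right)} = - \frac{\left(109 + C\right) \left(C + l\right)}{107}$ ($d{\left(l,C \right)} = 0 \cdot \frac{1}{96} + \left(C + l\right) \left(109 + C\right) \left(- \frac{1}{107}\right) = 0 + \left(109 + C\right) \left(C + l\right) \left(- \frac{1}{107}\right) = 0 - \frac{\left(109 + C\right) \left(C + l\right)}{107} = - \frac{\left(109 + C\right) \left(C + l\right)}{107}$)
$-12154 - d{\left(\left(-1\right) 13,78 \right)} = -12154 - \left(\left(- \frac{109}{107}\right) 78 - \frac{109 \left(\left(-1\right) 13\right)}{107} - \frac{78^{2}}{107} - \frac{78 \left(\left(-1\right) 13\right)}{107}\right) = -12154 - \left(- \frac{8502}{107} - - \frac{1417}{107} - \frac{6084}{107} - \frac{78}{107} \left(-13\right)\right) = -12154 - \left(- \frac{8502}{107} + \frac{1417}{107} - \frac{6084}{107} + \frac{1014}{107}\right) = -12154 - - \frac{12155}{107} = -12154 + \frac{12155}{107} = - \frac{1288323}{107}$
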